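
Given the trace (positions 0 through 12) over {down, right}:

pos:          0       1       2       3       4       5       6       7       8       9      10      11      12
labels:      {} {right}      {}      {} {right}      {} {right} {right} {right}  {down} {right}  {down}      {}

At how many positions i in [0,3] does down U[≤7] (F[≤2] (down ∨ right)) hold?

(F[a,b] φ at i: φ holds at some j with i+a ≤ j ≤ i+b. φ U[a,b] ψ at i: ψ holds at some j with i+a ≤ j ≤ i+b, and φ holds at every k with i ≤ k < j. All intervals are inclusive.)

Evaluate at each i in [0,3]:
  i=0: ✓ (rhs at j=0)
  i=1: ✓ (rhs at j=1)
  i=2: ✓ (rhs at j=2)
  i=3: ✓ (rhs at j=3)
Positions where it holds: {0, 1, 2, 3} → 4.

4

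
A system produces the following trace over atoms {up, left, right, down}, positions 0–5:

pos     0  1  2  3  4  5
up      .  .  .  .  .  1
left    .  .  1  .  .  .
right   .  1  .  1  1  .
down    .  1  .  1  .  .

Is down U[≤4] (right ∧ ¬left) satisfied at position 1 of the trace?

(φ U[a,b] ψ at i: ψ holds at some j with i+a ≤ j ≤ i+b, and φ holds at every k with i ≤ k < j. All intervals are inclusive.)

True

Need some j in [1,5] with (right ∧ ¬left), and down at every k in [1,j-1].
  j=1: (right ∧ ¬left) holds; no prefix to check → satisfied.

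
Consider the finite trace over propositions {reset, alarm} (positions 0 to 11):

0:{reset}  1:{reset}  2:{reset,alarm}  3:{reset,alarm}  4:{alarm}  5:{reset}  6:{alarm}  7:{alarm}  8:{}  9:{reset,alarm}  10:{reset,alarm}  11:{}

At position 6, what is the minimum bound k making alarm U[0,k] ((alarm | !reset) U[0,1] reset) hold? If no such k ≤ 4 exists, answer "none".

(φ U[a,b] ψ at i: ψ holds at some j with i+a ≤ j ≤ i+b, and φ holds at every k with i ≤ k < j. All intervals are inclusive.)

Need earliest j ≥ 6 with ((alarm | !reset) U[0,1] reset), and alarm at every k in [6,j-1].
  j=6: rhs fails.
  j=7: rhs fails.
  j=8: rhs holds; lhs holds on [6,7]. k = 2.

2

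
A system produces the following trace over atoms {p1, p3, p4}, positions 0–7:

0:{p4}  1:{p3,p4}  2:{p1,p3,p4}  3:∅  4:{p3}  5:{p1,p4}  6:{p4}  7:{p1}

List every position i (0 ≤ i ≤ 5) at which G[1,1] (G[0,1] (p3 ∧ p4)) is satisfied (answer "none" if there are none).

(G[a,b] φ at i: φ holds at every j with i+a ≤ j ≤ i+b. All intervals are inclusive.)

0

Evaluate at each i in [0,5]:
  i=0: ✓ (all of [1,1])
  i=1: ✗ (fails at j=2)
  i=2: ✗ (fails at j=3)
  i=3: ✗ (fails at j=4)
  i=4: ✗ (fails at j=5)
  i=5: ✗ (fails at j=6)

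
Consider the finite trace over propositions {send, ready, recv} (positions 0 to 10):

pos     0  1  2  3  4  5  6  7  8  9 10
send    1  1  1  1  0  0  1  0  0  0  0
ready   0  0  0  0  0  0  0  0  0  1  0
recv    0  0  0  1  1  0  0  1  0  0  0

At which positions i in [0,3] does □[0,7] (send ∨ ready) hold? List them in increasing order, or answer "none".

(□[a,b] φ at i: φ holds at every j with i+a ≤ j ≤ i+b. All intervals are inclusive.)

none

Evaluate at each i in [0,3]:
  i=0: ✗ (fails at j=4)
  i=1: ✗ (fails at j=4)
  i=2: ✗ (fails at j=4)
  i=3: ✗ (fails at j=4)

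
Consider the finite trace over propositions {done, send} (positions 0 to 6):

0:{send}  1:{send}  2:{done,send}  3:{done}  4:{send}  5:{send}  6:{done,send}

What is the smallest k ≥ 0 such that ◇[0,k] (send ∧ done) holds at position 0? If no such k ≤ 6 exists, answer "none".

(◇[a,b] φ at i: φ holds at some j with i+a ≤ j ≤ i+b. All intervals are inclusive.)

Scan j = 0,1,… for (send ∧ done):
  j=0: fails
  j=1: fails
  j=2: holds
First hit at j=2, so smallest k = 2-0 = 2.

2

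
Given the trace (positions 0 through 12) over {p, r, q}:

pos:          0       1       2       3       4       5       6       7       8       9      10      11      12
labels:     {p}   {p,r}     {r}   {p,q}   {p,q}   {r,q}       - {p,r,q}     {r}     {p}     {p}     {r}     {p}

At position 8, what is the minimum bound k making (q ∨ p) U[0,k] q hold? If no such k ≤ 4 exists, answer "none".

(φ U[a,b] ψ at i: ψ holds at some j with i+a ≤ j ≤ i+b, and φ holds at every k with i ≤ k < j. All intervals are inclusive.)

Need earliest j ≥ 8 with q, and (q ∨ p) at every k in [8,j-1].
  j=8: rhs fails.
  j=9: rhs fails.
  j=10: rhs fails.
  j=11: rhs fails.
  j=12: rhs fails.
No witness within the range → none.

none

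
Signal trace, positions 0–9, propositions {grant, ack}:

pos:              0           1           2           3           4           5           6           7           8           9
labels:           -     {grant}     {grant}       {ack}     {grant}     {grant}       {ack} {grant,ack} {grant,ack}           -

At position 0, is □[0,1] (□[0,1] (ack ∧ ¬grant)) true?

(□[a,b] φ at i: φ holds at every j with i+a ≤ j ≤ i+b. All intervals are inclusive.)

Check □[0,1] (ack ∧ ¬grant) at every j in [0,1]:
  j=0: fails at 0
  j=1: fails at 1
Fails at j=0 → formula fails.

Does not hold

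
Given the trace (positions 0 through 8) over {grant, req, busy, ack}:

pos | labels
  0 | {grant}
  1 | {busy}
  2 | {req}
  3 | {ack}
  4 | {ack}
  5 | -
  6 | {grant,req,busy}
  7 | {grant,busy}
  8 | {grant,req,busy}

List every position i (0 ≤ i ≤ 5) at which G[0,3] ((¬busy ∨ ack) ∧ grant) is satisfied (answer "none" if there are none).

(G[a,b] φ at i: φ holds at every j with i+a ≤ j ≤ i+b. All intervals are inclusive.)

none

Evaluate at each i in [0,5]:
  i=0: ✗ (fails at j=1)
  i=1: ✗ (fails at j=1)
  i=2: ✗ (fails at j=2)
  i=3: ✗ (fails at j=3)
  i=4: ✗ (fails at j=4)
  i=5: ✗ (fails at j=5)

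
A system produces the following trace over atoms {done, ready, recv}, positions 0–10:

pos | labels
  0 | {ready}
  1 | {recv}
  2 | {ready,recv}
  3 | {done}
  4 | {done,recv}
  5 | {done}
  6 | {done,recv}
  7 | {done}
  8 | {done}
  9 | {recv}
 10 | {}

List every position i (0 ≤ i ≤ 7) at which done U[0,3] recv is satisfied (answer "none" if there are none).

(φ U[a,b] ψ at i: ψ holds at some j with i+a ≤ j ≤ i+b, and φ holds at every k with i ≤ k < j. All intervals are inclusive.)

1, 2, 3, 4, 5, 6, 7

Evaluate at each i in [0,7]:
  i=0: ✗ (lhs fails at k=0 before rhs at j=1)
  i=1: ✓ (rhs at j=1)
  i=2: ✓ (rhs at j=2)
  i=3: ✓ (rhs at j=4; lhs holds on [3,3])
  i=4: ✓ (rhs at j=4)
  i=5: ✓ (rhs at j=6; lhs holds on [5,5])
  i=6: ✓ (rhs at j=6)
  i=7: ✓ (rhs at j=9; lhs holds on [7,8])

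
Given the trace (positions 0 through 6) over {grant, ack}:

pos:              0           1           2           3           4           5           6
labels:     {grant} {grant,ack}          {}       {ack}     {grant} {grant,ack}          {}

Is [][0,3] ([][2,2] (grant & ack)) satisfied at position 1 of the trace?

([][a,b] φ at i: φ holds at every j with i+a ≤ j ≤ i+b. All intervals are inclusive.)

Check [][2,2] (grant & ack) at every j in [1,4]:
  j=1: fails at 3
  j=2: fails at 4
  j=3: holds on [5,5]
  j=4: fails at 6
Fails at j=1 → formula fails.

No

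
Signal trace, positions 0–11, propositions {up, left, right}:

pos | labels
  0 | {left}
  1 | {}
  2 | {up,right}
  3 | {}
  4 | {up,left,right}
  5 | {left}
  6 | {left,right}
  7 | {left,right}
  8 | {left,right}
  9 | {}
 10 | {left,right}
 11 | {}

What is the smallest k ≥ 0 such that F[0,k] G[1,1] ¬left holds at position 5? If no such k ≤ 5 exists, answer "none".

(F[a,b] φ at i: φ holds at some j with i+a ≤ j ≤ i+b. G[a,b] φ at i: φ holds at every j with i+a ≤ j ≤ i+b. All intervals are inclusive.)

Scan j = 5,6,… for G[1,1] ¬left:
  j=5: fails
  j=6: fails
  j=7: fails
  j=8: holds
First hit at j=8, so smallest k = 8-5 = 3.

3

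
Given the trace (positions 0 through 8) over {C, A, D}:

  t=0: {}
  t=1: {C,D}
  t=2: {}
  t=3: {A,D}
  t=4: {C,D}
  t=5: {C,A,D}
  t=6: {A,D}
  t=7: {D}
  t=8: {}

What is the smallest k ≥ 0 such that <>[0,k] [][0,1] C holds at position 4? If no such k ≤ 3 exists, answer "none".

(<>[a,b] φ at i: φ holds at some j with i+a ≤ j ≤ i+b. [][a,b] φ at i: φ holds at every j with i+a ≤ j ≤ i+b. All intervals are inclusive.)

Scan j = 4,5,… for [][0,1] C:
  j=4: holds
First hit at j=4, so smallest k = 4-4 = 0.

0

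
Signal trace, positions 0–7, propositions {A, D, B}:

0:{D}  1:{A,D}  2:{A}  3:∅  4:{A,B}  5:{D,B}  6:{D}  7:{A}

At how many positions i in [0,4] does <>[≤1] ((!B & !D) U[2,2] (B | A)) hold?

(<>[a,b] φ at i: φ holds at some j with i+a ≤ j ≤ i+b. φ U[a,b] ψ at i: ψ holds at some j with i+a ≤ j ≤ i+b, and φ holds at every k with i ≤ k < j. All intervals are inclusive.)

2

Evaluate at each i in [0,4]:
  i=0: ✗ (none in [0,1])
  i=1: ✓ (witness j=2)
  i=2: ✓ (witness j=2)
  i=3: ✗ (none in [3,4])
  i=4: ✗ (none in [4,5])
Positions where it holds: {1, 2} → 2.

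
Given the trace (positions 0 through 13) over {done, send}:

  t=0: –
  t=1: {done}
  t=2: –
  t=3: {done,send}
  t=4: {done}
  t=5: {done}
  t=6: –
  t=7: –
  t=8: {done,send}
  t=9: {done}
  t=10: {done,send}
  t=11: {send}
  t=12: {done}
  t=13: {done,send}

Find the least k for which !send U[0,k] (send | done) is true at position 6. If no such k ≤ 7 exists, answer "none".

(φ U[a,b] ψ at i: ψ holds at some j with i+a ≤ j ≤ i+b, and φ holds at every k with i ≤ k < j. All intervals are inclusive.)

Need earliest j ≥ 6 with (send | done), and !send at every k in [6,j-1].
  j=6: rhs fails.
  j=7: rhs fails.
  j=8: rhs holds; lhs holds on [6,7]. k = 2.

2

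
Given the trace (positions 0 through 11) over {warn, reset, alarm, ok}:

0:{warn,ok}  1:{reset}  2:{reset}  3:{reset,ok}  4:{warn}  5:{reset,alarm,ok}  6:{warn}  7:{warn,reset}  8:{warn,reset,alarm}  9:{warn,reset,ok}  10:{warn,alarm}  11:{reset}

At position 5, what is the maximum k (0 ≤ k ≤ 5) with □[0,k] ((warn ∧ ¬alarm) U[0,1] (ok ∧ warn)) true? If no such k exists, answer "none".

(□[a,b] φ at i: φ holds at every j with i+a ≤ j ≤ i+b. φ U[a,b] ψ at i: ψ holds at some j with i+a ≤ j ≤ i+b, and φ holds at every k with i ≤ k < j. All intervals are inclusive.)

none

((warn ∧ ¬alarm) U[0,1] (ok ∧ warn)) must hold from j=5 onward; find where it first fails.
  j=5: fails → no k works.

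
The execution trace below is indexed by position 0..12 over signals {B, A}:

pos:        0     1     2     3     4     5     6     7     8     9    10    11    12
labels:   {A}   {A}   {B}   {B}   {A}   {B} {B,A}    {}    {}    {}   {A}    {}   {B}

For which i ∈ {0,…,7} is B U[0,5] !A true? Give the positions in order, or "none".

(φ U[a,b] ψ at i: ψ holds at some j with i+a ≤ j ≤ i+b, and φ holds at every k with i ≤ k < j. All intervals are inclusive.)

2, 3, 5, 6, 7

Evaluate at each i in [0,7]:
  i=0: ✗ (lhs fails at k=0 before rhs at j=2)
  i=1: ✗ (lhs fails at k=1 before rhs at j=2)
  i=2: ✓ (rhs at j=2)
  i=3: ✓ (rhs at j=3)
  i=4: ✗ (lhs fails at k=4 before rhs at j=5)
  i=5: ✓ (rhs at j=5)
  i=6: ✓ (rhs at j=7; lhs holds on [6,6])
  i=7: ✓ (rhs at j=7)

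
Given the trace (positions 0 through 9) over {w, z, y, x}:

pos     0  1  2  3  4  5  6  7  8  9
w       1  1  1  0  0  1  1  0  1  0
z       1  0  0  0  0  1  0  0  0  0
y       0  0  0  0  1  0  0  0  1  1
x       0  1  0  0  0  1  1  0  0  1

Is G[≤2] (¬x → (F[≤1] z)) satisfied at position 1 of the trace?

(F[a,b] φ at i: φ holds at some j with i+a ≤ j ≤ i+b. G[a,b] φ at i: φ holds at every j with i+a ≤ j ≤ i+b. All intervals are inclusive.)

Check (¬x → (F[≤1] z)) at every j in [1,3]:
  j=1: antecedent false → ✓
  j=2: antecedent true; consequent fails (none in [2,3]) → ✗
  j=3: antecedent true; consequent fails (none in [3,4]) → ✗
Fails at j=2 → formula fails.

No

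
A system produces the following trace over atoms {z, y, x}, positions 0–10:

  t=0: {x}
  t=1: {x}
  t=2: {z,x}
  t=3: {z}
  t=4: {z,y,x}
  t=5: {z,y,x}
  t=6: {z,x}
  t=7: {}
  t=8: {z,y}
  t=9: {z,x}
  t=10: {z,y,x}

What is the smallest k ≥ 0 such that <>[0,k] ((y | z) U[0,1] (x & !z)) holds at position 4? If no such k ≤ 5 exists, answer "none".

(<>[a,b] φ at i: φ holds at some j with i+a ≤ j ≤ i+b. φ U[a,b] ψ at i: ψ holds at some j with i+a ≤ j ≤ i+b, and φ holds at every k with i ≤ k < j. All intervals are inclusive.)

none

Scan j = 4,5,… for ((y | z) U[0,1] (x & !z)):
  j=4: fails
  j=5: fails
  j=6: fails
  j=7: fails
  j=8: fails
  j=9: fails
No j in [4,9] satisfies it → none.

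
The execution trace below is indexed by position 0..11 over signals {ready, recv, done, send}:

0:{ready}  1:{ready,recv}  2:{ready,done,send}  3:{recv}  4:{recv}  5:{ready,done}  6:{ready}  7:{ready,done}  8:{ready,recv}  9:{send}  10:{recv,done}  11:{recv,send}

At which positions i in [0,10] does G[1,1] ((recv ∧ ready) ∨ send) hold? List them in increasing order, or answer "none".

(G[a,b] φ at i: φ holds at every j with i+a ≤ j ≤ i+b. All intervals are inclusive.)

Evaluate at each i in [0,10]:
  i=0: ✓ (all of [1,1])
  i=1: ✓ (all of [2,2])
  i=2: ✗ (fails at j=3)
  i=3: ✗ (fails at j=4)
  i=4: ✗ (fails at j=5)
  i=5: ✗ (fails at j=6)
  i=6: ✗ (fails at j=7)
  i=7: ✓ (all of [8,8])
  i=8: ✓ (all of [9,9])
  i=9: ✗ (fails at j=10)
  i=10: ✓ (all of [11,11])

0, 1, 7, 8, 10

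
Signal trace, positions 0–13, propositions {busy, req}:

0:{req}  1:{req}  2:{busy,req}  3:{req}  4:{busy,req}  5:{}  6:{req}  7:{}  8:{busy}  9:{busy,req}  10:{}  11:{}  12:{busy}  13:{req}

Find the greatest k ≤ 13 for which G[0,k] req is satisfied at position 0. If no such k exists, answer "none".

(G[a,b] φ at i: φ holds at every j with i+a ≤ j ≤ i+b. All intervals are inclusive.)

req must hold from j=0 onward; find where it first fails.
  j=0: holds
  j=1: holds
  j=2: holds
  j=3: holds
  j=4: holds
  j=5: fails
Holds on [0,4], so largest k = 4.

4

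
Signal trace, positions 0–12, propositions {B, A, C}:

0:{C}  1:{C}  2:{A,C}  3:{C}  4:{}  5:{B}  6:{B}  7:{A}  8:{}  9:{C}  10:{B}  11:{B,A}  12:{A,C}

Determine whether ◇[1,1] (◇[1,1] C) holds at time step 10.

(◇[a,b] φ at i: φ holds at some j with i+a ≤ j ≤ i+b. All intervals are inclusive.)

Check ◇[1,1] C at each j in [11,11]:
  j=11: holds (witness at 12)
Found at j=11 → formula holds.

True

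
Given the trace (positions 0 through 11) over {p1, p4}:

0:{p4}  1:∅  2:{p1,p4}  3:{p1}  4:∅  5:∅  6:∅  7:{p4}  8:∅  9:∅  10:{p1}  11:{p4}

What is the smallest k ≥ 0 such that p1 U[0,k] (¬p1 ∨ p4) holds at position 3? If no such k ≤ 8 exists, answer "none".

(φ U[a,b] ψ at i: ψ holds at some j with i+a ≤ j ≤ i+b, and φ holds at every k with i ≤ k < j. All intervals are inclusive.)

Need earliest j ≥ 3 with (¬p1 ∨ p4), and p1 at every k in [3,j-1].
  j=3: rhs fails.
  j=4: rhs holds; lhs holds on [3,3]. k = 1.

1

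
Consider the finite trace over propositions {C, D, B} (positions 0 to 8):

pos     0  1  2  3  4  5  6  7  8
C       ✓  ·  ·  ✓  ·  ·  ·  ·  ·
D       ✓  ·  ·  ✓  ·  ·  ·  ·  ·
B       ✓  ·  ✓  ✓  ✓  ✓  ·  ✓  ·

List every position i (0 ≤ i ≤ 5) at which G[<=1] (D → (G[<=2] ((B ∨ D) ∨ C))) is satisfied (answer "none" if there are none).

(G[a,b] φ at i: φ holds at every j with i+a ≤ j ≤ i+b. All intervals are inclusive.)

1, 2, 3, 4, 5

Evaluate at each i in [0,5]:
  i=0: ✗ (fails at j=0)
  i=1: ✓ (all of [1,2])
  i=2: ✓ (all of [2,3])
  i=3: ✓ (all of [3,4])
  i=4: ✓ (all of [4,5])
  i=5: ✓ (all of [5,6])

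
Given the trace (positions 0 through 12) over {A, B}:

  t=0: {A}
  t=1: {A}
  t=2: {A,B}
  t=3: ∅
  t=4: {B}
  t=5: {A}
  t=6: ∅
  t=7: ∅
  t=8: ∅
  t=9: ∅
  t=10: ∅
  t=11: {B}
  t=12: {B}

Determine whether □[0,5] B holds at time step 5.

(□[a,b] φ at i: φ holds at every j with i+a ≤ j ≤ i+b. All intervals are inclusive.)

Check B at every j in [5,10]:
  j=5: false
  j=6: false
  j=7: false
  j=8: false
  j=9: false
  j=10: false
Fails at j=5 → formula fails.

No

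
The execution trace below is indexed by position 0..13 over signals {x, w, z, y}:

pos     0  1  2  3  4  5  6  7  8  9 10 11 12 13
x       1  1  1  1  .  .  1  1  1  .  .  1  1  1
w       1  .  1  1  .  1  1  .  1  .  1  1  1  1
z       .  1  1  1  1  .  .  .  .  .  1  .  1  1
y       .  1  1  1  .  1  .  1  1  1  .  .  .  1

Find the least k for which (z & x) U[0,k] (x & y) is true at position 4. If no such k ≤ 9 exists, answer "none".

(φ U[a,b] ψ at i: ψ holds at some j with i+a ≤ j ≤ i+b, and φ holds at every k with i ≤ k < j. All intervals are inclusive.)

none

Need earliest j ≥ 4 with (x & y), and (z & x) at every k in [4,j-1].
  j=4: rhs fails.
  j=5: rhs fails.
  j=6: rhs fails.
  j=7: rhs holds but lhs fails at k=4.
  j=8: rhs holds but lhs fails at k=4.
  j=9: rhs fails.
  j=10: rhs fails.
  j=11: rhs fails.
  j=12: rhs fails.
  j=13: rhs holds but lhs fails at k=4.
No witness within the range → none.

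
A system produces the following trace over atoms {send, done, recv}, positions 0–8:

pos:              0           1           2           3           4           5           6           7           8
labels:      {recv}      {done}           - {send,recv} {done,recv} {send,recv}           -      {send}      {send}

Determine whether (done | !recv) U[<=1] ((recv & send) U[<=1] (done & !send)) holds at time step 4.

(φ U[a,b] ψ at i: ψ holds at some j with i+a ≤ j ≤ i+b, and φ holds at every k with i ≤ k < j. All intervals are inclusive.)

Yes

Need some j in [4,5] with ((recv & send) U[<=1] (done & !send)), and (done | !recv) at every k in [4,j-1].
  j=4: ((recv & send) U[<=1] (done & !send)) holds; no prefix to check → satisfied.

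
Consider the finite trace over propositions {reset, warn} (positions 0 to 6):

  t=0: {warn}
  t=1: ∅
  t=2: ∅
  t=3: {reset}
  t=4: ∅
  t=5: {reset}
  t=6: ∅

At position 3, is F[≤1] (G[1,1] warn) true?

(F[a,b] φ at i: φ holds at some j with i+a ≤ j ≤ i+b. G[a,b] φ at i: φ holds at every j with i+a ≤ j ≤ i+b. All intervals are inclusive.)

Check G[1,1] warn at each j in [3,4]:
  j=3: fails at 4
  j=4: fails at 5
No position in the window satisfies it → formula fails.

False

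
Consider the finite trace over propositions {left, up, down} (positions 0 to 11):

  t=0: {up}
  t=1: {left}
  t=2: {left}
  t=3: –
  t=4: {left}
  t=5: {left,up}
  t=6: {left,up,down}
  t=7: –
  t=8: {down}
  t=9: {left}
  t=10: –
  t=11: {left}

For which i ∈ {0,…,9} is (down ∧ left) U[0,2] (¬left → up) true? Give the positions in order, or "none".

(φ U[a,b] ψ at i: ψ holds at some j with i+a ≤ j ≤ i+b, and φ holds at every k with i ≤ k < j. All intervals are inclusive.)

Evaluate at each i in [0,9]:
  i=0: ✓ (rhs at j=0)
  i=1: ✓ (rhs at j=1)
  i=2: ✓ (rhs at j=2)
  i=3: ✗ (lhs fails at k=3 before rhs at j=4)
  i=4: ✓ (rhs at j=4)
  i=5: ✓ (rhs at j=5)
  i=6: ✓ (rhs at j=6)
  i=7: ✗ (lhs fails at k=7 before rhs at j=9)
  i=8: ✗ (lhs fails at k=8 before rhs at j=9)
  i=9: ✓ (rhs at j=9)

0, 1, 2, 4, 5, 6, 9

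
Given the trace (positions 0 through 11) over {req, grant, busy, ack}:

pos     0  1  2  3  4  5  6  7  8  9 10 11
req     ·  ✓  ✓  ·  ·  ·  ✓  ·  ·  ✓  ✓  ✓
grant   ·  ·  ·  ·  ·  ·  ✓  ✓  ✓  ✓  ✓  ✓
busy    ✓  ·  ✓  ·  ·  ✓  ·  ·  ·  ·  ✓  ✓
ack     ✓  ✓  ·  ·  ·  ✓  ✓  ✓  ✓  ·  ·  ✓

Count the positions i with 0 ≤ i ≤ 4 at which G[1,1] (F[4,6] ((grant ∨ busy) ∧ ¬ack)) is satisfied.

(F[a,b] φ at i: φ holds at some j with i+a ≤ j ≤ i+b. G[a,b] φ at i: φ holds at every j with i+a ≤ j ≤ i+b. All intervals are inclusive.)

Evaluate at each i in [0,4]:
  i=0: ✗ (fails at j=1)
  i=1: ✗ (fails at j=2)
  i=2: ✓ (all of [3,3])
  i=3: ✓ (all of [4,4])
  i=4: ✓ (all of [5,5])
Positions where it holds: {2, 3, 4} → 3.

3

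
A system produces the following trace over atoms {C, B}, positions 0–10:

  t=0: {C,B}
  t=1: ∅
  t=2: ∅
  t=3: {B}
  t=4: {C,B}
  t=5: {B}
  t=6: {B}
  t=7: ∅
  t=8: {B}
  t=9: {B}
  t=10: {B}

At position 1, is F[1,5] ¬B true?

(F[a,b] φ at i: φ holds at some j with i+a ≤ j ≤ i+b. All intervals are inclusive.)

Yes

Check ¬B at each j in [2,6]:
  j=2: true
  j=3: false
  j=4: false
  j=5: false
  j=6: false
Found at j=2 → formula holds.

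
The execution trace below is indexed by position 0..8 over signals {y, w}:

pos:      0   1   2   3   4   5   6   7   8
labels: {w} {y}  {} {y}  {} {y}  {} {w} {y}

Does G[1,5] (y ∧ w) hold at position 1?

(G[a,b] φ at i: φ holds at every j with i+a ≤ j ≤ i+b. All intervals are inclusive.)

Check (y ∧ w) at every j in [2,6]:
  j=2: false
  j=3: false
  j=4: false
  j=5: false
  j=6: false
Fails at j=2 → formula fails.

No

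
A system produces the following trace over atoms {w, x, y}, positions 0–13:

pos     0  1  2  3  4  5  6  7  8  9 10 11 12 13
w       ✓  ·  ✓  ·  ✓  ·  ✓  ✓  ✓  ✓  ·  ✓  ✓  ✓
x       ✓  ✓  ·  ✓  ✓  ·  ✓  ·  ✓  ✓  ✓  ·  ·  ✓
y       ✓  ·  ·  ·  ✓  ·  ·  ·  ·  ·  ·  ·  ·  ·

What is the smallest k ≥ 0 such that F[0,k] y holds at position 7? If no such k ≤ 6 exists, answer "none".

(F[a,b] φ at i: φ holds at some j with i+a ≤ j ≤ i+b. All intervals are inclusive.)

none

Scan j = 7,8,… for y:
  j=7: fails
  j=8: fails
  j=9: fails
  j=10: fails
  j=11: fails
  j=12: fails
  j=13: fails
No j in [7,13] satisfies it → none.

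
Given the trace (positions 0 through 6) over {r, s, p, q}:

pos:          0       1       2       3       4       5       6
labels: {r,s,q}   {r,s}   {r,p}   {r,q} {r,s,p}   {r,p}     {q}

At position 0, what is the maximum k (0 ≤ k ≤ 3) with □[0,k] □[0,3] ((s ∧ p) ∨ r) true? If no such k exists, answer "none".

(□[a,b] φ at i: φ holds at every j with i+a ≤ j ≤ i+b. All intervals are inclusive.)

2

□[0,3] ((s ∧ p) ∨ r) must hold from j=0 onward; find where it first fails.
  j=0: holds
  j=1: holds
  j=2: holds
  j=3: fails
Holds on [0,2], so largest k = 2.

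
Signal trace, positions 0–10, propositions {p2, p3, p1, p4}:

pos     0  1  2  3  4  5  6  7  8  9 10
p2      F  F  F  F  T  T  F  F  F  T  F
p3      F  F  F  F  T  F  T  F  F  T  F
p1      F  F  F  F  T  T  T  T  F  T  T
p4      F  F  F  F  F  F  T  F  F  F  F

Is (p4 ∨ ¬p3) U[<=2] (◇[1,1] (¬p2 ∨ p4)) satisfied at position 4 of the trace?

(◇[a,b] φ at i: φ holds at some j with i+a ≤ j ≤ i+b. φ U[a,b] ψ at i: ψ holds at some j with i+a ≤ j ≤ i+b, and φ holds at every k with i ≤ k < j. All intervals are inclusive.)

False

Need some j in [4,6] with ◇[1,1] (¬p2 ∨ p4), and (p4 ∨ ¬p3) at every k in [4,j-1].
  j=4: ◇[1,1] (¬p2 ∨ p4) — fails (none in [5,5]).
  j=5: ◇[1,1] (¬p2 ∨ p4) holds, but (p4 ∨ ¬p3) fails at k=4 → not this j.
  j=6: ◇[1,1] (¬p2 ∨ p4) holds, but (p4 ∨ ¬p3) fails at k=4 → not this j.
No j in the window works → until fails.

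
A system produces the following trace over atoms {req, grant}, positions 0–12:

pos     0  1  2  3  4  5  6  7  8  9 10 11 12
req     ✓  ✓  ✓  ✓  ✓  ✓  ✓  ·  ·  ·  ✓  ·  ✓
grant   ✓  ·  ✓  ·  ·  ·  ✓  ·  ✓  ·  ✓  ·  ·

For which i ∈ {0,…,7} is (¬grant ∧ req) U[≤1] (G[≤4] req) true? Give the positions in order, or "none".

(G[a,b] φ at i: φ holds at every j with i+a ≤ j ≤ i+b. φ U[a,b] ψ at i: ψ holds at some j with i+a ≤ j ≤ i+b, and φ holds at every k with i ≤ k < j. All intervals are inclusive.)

Evaluate at each i in [0,7]:
  i=0: ✓ (rhs at j=0)
  i=1: ✓ (rhs at j=1)
  i=2: ✓ (rhs at j=2)
  i=3: ✗ (no rhs in [3,4])
  i=4: ✗ (no rhs in [4,5])
  i=5: ✗ (no rhs in [5,6])
  i=6: ✗ (no rhs in [6,7])
  i=7: ✗ (no rhs in [7,8])

0, 1, 2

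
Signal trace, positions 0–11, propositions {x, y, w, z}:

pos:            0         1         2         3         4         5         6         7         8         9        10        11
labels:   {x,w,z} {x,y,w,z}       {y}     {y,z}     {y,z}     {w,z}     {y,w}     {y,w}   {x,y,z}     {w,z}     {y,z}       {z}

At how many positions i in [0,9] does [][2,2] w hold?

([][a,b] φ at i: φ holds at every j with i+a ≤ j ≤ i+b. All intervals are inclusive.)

4

Evaluate at each i in [0,9]:
  i=0: ✗ (fails at j=2)
  i=1: ✗ (fails at j=3)
  i=2: ✗ (fails at j=4)
  i=3: ✓ (all of [5,5])
  i=4: ✓ (all of [6,6])
  i=5: ✓ (all of [7,7])
  i=6: ✗ (fails at j=8)
  i=7: ✓ (all of [9,9])
  i=8: ✗ (fails at j=10)
  i=9: ✗ (fails at j=11)
Positions where it holds: {3, 4, 5, 7} → 4.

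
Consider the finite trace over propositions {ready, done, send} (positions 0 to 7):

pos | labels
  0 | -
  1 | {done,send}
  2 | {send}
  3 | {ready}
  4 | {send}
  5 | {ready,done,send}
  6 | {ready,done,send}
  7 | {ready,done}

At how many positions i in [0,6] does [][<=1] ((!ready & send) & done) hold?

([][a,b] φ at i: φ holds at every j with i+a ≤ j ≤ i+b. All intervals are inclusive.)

0

Evaluate at each i in [0,6]:
  i=0: ✗ (fails at j=0)
  i=1: ✗ (fails at j=2)
  i=2: ✗ (fails at j=2)
  i=3: ✗ (fails at j=3)
  i=4: ✗ (fails at j=4)
  i=5: ✗ (fails at j=5)
  i=6: ✗ (fails at j=6)
Positions where it holds: {} → 0.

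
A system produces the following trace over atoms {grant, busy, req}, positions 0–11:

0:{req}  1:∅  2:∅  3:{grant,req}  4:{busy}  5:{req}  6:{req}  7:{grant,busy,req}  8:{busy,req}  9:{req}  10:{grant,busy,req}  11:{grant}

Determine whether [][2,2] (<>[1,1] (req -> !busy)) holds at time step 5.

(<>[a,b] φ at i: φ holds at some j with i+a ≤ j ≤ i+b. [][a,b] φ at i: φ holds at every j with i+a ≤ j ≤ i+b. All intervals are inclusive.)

No

Check <>[1,1] (req -> !busy) at every j in [7,7]:
  j=7: fails (none in [8,8])
Fails at j=7 → formula fails.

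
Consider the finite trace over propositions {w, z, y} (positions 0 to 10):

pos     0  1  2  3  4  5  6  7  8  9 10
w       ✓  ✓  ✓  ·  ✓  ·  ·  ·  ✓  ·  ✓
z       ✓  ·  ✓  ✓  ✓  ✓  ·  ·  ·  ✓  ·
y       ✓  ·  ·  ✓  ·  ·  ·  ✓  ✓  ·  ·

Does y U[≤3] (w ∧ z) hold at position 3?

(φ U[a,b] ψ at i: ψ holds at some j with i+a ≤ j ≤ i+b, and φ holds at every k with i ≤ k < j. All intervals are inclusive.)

Need some j in [3,6] with (w ∧ z), and y at every k in [3,j-1].
  j=3: (w ∧ z) false.
  j=4: (w ∧ z) holds; y holds at every k in [3,3] → satisfied.

Holds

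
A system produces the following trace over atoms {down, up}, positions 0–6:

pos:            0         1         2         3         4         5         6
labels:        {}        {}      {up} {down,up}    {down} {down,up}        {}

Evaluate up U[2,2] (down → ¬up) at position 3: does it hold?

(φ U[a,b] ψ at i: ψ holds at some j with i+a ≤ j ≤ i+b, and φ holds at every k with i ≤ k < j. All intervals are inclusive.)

Need some j in [5,5] with (down → ¬up), and up at every k in [3,j-1].
  j=5: (down → ¬up) false.
No j in the window works → until fails.

No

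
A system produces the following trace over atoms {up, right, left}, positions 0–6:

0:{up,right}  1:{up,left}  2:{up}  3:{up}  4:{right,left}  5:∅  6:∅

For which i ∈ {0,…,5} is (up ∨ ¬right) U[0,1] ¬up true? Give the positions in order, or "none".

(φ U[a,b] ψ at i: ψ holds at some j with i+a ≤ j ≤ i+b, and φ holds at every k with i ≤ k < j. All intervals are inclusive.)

Evaluate at each i in [0,5]:
  i=0: ✗ (no rhs in [0,1])
  i=1: ✗ (no rhs in [1,2])
  i=2: ✗ (no rhs in [2,3])
  i=3: ✓ (rhs at j=4; lhs holds on [3,3])
  i=4: ✓ (rhs at j=4)
  i=5: ✓ (rhs at j=5)

3, 4, 5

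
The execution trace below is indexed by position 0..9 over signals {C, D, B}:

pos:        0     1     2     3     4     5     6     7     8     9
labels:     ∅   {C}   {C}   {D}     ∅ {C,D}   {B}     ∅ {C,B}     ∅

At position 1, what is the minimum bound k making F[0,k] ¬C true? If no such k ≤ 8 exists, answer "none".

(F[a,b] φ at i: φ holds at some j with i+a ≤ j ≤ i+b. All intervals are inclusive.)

2

Scan j = 1,2,… for ¬C:
  j=1: fails
  j=2: fails
  j=3: holds
First hit at j=3, so smallest k = 3-1 = 2.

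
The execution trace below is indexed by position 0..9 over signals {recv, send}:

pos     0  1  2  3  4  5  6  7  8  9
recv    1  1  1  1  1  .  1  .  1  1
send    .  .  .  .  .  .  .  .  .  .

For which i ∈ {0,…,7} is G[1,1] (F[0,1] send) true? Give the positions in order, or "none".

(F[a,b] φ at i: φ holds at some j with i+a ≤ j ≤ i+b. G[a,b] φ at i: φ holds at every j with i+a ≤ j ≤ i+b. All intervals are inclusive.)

none

Evaluate at each i in [0,7]:
  i=0: ✗ (fails at j=1)
  i=1: ✗ (fails at j=2)
  i=2: ✗ (fails at j=3)
  i=3: ✗ (fails at j=4)
  i=4: ✗ (fails at j=5)
  i=5: ✗ (fails at j=6)
  i=6: ✗ (fails at j=7)
  i=7: ✗ (fails at j=8)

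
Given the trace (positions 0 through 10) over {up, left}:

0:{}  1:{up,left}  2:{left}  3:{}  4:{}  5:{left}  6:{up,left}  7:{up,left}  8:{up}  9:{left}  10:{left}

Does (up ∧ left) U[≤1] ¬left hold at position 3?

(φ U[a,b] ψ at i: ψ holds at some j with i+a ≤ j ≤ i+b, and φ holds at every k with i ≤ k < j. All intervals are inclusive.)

Need some j in [3,4] with ¬left, and (up ∧ left) at every k in [3,j-1].
  j=3: ¬left holds; no prefix to check → satisfied.

Holds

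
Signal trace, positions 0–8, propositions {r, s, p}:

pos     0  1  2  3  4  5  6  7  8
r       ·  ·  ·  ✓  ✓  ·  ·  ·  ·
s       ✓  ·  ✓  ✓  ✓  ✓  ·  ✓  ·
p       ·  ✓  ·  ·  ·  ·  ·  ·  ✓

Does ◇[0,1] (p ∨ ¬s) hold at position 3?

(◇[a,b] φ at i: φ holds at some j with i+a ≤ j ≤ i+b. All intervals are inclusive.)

Does not hold

Check (p ∨ ¬s) at each j in [3,4]:
  j=3: false
  j=4: false
No position in the window satisfies it → formula fails.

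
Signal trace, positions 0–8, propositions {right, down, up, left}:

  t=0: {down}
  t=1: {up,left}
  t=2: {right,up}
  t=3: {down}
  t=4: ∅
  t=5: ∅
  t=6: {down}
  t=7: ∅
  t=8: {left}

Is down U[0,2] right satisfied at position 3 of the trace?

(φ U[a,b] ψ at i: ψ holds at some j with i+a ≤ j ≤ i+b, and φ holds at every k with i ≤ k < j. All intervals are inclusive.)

False

Need some j in [3,5] with right, and down at every k in [3,j-1].
  j=3: right false.
  j=4: right false.
  j=5: right false.
No j in the window works → until fails.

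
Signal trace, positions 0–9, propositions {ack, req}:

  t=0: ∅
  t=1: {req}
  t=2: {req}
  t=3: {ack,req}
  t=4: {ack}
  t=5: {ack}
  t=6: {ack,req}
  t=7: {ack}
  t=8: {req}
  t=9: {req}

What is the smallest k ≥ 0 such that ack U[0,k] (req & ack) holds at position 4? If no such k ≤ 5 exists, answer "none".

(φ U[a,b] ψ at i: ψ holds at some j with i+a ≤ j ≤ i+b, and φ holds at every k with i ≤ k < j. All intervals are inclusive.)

2

Need earliest j ≥ 4 with (req & ack), and ack at every k in [4,j-1].
  j=4: rhs fails.
  j=5: rhs fails.
  j=6: rhs holds; lhs holds on [4,5]. k = 2.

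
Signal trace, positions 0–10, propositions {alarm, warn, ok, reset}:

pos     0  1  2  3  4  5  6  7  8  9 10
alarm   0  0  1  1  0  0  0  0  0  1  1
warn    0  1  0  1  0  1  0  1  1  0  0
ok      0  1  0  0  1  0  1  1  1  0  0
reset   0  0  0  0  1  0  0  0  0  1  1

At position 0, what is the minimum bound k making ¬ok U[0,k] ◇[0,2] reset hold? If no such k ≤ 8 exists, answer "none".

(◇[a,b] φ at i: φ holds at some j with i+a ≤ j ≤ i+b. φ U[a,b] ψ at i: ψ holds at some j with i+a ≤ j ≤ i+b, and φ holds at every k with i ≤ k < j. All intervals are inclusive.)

Need earliest j ≥ 0 with ◇[0,2] reset, and ¬ok at every k in [0,j-1].
  j=0: rhs fails.
  j=1: rhs fails.
  j=2: rhs holds but lhs fails at k=1.
  j=3: rhs holds but lhs fails at k=1.
  j=4: rhs holds but lhs fails at k=1.
  j=5: rhs fails.
  j=6: rhs fails.
  j=7: rhs holds but lhs fails at k=1.
  j=8: rhs holds but lhs fails at k=1.
No witness within the range → none.

none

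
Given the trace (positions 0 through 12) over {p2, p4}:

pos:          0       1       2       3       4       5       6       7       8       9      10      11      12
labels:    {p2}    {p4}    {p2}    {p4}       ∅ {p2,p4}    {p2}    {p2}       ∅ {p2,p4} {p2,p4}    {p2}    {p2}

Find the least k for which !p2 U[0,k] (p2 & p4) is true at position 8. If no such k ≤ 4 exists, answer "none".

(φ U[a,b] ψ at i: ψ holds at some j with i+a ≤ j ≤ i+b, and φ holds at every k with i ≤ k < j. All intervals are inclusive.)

Need earliest j ≥ 8 with (p2 & p4), and !p2 at every k in [8,j-1].
  j=8: rhs fails.
  j=9: rhs holds; lhs holds on [8,8]. k = 1.

1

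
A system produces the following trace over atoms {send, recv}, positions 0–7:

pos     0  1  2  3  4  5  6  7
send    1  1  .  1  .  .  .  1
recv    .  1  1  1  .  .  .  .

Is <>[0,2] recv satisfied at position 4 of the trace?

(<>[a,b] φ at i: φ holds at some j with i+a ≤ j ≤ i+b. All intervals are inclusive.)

Check recv at each j in [4,6]:
  j=4: false
  j=5: false
  j=6: false
No position in the window satisfies it → formula fails.

False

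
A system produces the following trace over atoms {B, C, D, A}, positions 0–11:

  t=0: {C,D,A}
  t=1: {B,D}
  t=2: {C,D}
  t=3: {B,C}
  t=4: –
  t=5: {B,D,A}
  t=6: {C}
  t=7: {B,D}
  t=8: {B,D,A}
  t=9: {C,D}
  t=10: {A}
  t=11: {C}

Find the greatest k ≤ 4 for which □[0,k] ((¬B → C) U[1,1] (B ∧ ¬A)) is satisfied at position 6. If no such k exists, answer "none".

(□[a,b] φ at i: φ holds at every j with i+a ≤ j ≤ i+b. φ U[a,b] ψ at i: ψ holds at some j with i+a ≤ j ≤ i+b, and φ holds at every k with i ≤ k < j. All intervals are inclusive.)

((¬B → C) U[1,1] (B ∧ ¬A)) must hold from j=6 onward; find where it first fails.
  j=6: holds
  j=7: fails
Holds on [6,6], so largest k = 0.

0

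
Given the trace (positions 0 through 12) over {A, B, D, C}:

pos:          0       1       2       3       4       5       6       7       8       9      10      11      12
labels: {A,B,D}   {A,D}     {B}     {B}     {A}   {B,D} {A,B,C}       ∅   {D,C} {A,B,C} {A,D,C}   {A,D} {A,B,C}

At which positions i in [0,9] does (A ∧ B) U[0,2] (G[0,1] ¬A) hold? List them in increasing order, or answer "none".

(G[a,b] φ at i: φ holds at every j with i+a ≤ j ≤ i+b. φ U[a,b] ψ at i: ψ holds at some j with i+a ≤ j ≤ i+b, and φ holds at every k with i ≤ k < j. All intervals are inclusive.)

Evaluate at each i in [0,9]:
  i=0: ✗ (lhs fails at k=1 before rhs at j=2)
  i=1: ✗ (lhs fails at k=1 before rhs at j=2)
  i=2: ✓ (rhs at j=2)
  i=3: ✗ (no rhs in [3,5])
  i=4: ✗ (no rhs in [4,6])
  i=5: ✗ (lhs fails at k=5 before rhs at j=7)
  i=6: ✓ (rhs at j=7; lhs holds on [6,6])
  i=7: ✓ (rhs at j=7)
  i=8: ✗ (no rhs in [8,10])
  i=9: ✗ (no rhs in [9,11])

2, 6, 7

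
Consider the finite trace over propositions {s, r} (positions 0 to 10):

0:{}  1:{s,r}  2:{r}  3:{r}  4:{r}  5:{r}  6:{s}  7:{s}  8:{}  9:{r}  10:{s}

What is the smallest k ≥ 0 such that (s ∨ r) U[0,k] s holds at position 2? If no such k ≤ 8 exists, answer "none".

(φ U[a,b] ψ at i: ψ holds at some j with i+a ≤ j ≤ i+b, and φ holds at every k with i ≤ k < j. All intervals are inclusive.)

Need earliest j ≥ 2 with s, and (s ∨ r) at every k in [2,j-1].
  j=2: rhs fails.
  j=3: rhs fails.
  j=4: rhs fails.
  j=5: rhs fails.
  j=6: rhs holds; lhs holds on [2,5]. k = 4.

4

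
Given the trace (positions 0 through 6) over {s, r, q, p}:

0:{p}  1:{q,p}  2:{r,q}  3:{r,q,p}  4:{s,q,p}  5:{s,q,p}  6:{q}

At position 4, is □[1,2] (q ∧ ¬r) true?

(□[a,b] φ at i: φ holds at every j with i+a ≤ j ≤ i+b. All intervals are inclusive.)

Check (q ∧ ¬r) at every j in [5,6]:
  j=5: true
  j=6: true
All positions satisfy it → formula holds.

Holds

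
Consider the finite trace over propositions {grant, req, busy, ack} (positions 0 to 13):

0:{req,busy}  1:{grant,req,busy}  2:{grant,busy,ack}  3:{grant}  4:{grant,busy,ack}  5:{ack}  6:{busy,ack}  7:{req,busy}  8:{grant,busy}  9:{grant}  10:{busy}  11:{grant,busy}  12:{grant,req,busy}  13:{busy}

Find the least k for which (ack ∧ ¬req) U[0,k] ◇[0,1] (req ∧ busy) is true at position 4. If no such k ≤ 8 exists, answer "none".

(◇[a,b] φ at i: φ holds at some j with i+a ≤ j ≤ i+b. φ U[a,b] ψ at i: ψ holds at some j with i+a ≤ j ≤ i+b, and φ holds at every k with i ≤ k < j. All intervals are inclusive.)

2

Need earliest j ≥ 4 with ◇[0,1] (req ∧ busy), and (ack ∧ ¬req) at every k in [4,j-1].
  j=4: rhs fails.
  j=5: rhs fails.
  j=6: rhs holds; lhs holds on [4,5]. k = 2.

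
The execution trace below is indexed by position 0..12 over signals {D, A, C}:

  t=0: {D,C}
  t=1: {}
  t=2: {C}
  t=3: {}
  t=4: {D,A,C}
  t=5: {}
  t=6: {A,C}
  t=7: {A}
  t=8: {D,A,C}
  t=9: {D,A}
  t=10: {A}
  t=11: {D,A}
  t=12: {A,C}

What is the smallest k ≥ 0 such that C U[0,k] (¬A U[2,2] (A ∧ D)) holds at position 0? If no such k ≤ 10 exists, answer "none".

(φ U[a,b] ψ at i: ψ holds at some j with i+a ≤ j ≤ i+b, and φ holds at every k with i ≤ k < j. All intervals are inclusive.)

none

Need earliest j ≥ 0 with (¬A U[2,2] (A ∧ D)), and C at every k in [0,j-1].
  j=0: rhs fails.
  j=1: rhs fails.
  j=2: rhs holds but lhs fails at k=1.
  j=3: rhs fails.
  j=4: rhs fails.
  j=5: rhs fails.
  j=6: rhs fails.
  j=7: rhs fails.
  j=8: rhs fails.
  j=9: rhs fails.
  j=10: rhs fails.
No witness within the range → none.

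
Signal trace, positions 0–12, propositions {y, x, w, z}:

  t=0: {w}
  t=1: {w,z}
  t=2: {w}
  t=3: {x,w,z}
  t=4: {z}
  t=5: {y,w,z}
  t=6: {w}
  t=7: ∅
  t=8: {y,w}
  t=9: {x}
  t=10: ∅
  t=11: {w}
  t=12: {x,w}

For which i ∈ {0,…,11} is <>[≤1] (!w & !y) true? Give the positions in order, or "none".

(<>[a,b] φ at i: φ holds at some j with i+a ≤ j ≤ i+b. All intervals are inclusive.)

3, 4, 6, 7, 8, 9, 10

Evaluate at each i in [0,11]:
  i=0: ✗ (none in [0,1])
  i=1: ✗ (none in [1,2])
  i=2: ✗ (none in [2,3])
  i=3: ✓ (witness j=4)
  i=4: ✓ (witness j=4)
  i=5: ✗ (none in [5,6])
  i=6: ✓ (witness j=7)
  i=7: ✓ (witness j=7)
  i=8: ✓ (witness j=9)
  i=9: ✓ (witness j=9)
  i=10: ✓ (witness j=10)
  i=11: ✗ (none in [11,12])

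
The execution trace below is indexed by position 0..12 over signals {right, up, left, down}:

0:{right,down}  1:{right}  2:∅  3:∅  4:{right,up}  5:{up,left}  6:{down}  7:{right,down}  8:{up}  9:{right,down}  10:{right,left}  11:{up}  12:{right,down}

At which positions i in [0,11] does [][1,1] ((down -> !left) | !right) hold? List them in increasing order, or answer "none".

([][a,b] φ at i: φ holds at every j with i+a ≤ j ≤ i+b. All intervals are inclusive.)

Evaluate at each i in [0,11]:
  i=0: ✓ (all of [1,1])
  i=1: ✓ (all of [2,2])
  i=2: ✓ (all of [3,3])
  i=3: ✓ (all of [4,4])
  i=4: ✓ (all of [5,5])
  i=5: ✓ (all of [6,6])
  i=6: ✓ (all of [7,7])
  i=7: ✓ (all of [8,8])
  i=8: ✓ (all of [9,9])
  i=9: ✓ (all of [10,10])
  i=10: ✓ (all of [11,11])
  i=11: ✓ (all of [12,12])

0, 1, 2, 3, 4, 5, 6, 7, 8, 9, 10, 11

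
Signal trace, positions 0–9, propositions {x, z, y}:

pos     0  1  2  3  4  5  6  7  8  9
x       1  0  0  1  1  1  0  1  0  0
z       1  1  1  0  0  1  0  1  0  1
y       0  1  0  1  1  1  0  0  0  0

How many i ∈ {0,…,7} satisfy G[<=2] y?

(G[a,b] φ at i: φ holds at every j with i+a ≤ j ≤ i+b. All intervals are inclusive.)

Evaluate at each i in [0,7]:
  i=0: ✗ (fails at j=0)
  i=1: ✗ (fails at j=2)
  i=2: ✗ (fails at j=2)
  i=3: ✓ (all of [3,5])
  i=4: ✗ (fails at j=6)
  i=5: ✗ (fails at j=6)
  i=6: ✗ (fails at j=6)
  i=7: ✗ (fails at j=7)
Positions where it holds: {3} → 1.

1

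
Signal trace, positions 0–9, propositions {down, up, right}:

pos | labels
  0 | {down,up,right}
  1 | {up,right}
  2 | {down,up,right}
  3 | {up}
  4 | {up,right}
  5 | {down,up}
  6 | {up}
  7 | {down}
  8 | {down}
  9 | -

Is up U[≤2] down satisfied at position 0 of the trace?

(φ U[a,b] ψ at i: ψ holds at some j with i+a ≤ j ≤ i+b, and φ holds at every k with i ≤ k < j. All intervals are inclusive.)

Holds

Need some j in [0,2] with down, and up at every k in [0,j-1].
  j=0: down holds; no prefix to check → satisfied.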